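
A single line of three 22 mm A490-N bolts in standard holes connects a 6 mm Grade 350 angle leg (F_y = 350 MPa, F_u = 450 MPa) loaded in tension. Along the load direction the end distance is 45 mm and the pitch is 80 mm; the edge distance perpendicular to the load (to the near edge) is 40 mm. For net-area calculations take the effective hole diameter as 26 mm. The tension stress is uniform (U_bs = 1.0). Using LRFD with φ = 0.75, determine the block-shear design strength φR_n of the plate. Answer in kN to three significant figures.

225 kN

Shear plane L_v = 45 + 2·80 = 205 mm; A_gv = 205 × 6 = 1230 mm².
A_nv = (205 − 2.5·26) × 6 = 840 mm².
A_nt = (40 − 0.5·26) × 6 = 162 mm².
0.6 F_u A_nv = 226.8 kN; 0.6 F_y A_gv = 258.3 kN → shear rupture governs the shear term.
R_n = 226.8 + 1.0 × 450 × 162 / 1000 = 299.7 kN.
Design strength φR_n = 0.75 × 299.7 = 225 kN.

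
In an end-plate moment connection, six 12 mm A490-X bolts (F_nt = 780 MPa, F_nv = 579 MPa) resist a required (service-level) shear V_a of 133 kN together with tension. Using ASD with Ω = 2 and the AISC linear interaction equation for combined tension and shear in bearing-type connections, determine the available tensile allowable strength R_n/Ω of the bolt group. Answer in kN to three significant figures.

A_b = π·12²/4 = 113.1 mm²; f_rv = 133 × 1000 / (6 × 113.1) = 196 MPa.
F'_nt = 1.3 F_nt − (Ω F_nt / F_nv) f_rv = 1.3·780 − (2·780/579)·196 = 485.9 MPa, capped at F_nt → F'_nt = 485.9 MPa.
R_n = F'_nt · A_b · n = 485.9 × 113.1 × 6 / 1000 = 329.7 kN.
Allowable strength R_n/Ω = 329.7 / 2 = 165 kN.

165 kN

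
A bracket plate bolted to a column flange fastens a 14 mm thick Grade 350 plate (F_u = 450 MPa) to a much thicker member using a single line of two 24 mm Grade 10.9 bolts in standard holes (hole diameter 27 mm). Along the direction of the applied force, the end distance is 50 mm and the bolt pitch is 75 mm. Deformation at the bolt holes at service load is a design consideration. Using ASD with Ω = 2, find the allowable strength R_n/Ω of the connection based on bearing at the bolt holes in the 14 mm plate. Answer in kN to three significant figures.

319 kN

Per bolt r_n = 1.2 l_c t F_u ≤ 2.4 d t F_u; upper limit = 2.4 × 24 × 14 × 450 / 1000 = 362.9 kN.
Edge bolt: l_c = 50 − 27/2 = 36.5 mm → 1.2 × 36.5 × 14 × 450 / 1000 = 275.9 → r_n = 275.9 kN.
Interior bolts: l_c = 75 − 27 = 48 mm → 1.2 × 48 × 14 × 450 / 1000 = 362.9 → r_n = 362.9 kN.
R_n = 1 × 275.9 + 1 × 362.9 = 638.8 kN.
Allowable strength R_n/Ω = 638.8 / 2 = 319 kN.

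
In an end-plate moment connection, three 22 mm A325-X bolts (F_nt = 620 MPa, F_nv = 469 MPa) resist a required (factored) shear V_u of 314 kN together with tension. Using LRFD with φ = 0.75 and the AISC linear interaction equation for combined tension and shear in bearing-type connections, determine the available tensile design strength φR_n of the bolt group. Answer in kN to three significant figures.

274 kN

A_b = π·22²/4 = 380.1 mm²; f_rv = 314 × 1000 / (3 × 380.1) = 275.3 MPa.
F'_nt = 1.3 F_nt − (F_nt / φF_nv) f_rv = 1.3·620 − (620/(0.75·469))·275.3 = 320.7 MPa, capped at F_nt → F'_nt = 320.7 MPa.
R_n = F'_nt · A_b · n = 320.7 × 380.1 × 3 / 1000 = 365.7 kN.
Design strength φR_n = 0.75 × 365.7 = 274 kN.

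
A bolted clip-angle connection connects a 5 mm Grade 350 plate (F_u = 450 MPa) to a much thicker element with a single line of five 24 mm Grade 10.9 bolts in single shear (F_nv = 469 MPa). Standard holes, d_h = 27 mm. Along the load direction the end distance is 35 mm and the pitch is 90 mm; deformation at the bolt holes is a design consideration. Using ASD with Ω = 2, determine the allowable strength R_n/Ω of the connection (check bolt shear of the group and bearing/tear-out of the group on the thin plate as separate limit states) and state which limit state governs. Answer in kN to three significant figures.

288 kN (bearing governs)

Bolt shear: A_b = π·24²/4 = 452.4 mm²; R_n = 469 × 452.4 × 5 × 1 / 1000 = 1061 kN → 1061 / 2 = 530 kN.
Bearing (1.2 l_c t F_u ≤ 2.4 d t F_u): upper limit = 2.4·24·5·450 / 1000 = 129.6 kN.
  Edge l_c = 35 − 27/2 = 21.5 → r_n = 58.05 kN; interior l_c = 90 − 27 = 63 → r_n = 129.6 kN.
  R_n,bearing = 1·58.05 + 4·129.6 = 576.4 kN → 576.4 / 2 = 288 kN.
Bearing governs: 288 kN.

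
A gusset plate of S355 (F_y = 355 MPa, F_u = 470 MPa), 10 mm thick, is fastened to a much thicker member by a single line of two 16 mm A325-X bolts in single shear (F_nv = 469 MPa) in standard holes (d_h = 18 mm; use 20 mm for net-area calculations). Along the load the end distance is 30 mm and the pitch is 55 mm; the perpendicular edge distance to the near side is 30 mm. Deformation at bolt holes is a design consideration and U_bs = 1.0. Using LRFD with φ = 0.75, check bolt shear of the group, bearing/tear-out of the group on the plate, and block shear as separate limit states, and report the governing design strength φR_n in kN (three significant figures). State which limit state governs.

Bolt shear: A_b = π·16²/4 = 201.1 mm²; R_n = 469 × 201.1 × 2 × 1 / 1000 = 188.6 kN → 0.75 × 188.6 = 141 kN.
Bearing: edge l_c = 21, r_n = 118.4 kN; interior l_c = 37, r_n = 180.5 kN; R_n = 118.4 + 1·180.5 = 298.9 kN → 224 kN.
Block shear: A_gv = 850, A_nv = 550, A_nt = 200 mm²; R_n = min(0.6F_uA_nv, 0.6F_yA_gv) + U_bs·F_u·A_nt = 249.1 kN → 187 kN.
Bolt shear governs: 141 kN.

141 kN (bolt shear governs)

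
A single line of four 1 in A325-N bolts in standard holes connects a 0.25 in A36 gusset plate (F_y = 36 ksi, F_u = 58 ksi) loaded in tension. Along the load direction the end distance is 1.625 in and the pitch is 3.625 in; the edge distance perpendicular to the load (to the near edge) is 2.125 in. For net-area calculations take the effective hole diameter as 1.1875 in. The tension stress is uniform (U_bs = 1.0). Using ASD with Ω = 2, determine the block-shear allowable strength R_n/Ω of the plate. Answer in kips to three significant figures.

44.9 kips

Shear plane L_v = 1.625 + 3·3.625 = 12.5 in; A_gv = 12.5 × 0.25 = 3.125 in².
A_nv = (12.5 − 3.5·1.1875) × 0.25 = 2.086 in².
A_nt = (2.125 − 0.5·1.1875) × 0.25 = 0.3828 in².
0.6 F_u A_nv = 72.59 kips; 0.6 F_y A_gv = 67.5 kips → shear yielding governs the shear term.
R_n = 67.5 + 1.0 × 58 × 0.3828 = 89.7 kips.
Allowable strength R_n/Ω = 89.7 / 2 = 44.9 kips.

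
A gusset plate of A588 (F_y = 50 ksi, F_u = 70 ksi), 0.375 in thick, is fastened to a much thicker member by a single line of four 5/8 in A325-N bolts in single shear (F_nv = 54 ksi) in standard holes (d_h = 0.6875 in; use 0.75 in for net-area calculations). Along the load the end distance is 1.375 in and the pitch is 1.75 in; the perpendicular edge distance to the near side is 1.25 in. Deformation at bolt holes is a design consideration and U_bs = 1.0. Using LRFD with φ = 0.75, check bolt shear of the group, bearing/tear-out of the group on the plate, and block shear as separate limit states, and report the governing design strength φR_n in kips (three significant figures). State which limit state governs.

Bolt shear: A_b = π·0.625²/4 = 0.3068 in²; R_n = 54 × 0.3068 × 4 × 1 = 66.27 kips → 0.75 × 66.27 = 49.7 kips.
Bearing: edge l_c = 1.031, r_n = 32.48 kips; interior l_c = 1.062, r_n = 33.47 kips; R_n = 32.48 + 3·33.47 = 132.9 kips → 99.7 kips.
Block shear: A_gv = 2.484, A_nv = 1.5, A_nt = 0.3281 in²; R_n = min(0.6F_uA_nv, 0.6F_yA_gv) + U_bs·F_u·A_nt = 85.97 kips → 64.5 kips.
Bolt shear governs: 49.7 kips.

49.7 kips (bolt shear governs)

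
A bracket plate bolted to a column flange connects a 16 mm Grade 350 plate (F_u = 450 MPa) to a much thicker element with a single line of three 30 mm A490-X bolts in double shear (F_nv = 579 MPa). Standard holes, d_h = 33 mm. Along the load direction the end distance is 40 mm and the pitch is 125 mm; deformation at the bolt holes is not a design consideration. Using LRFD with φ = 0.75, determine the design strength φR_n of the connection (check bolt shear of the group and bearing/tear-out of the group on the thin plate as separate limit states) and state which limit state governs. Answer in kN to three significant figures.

1160 kN (bearing governs)

Bolt shear: A_b = π·30²/4 = 706.9 mm²; R_n = 579 × 706.9 × 3 × 2 / 1000 = 2456 kN → 0.75 × 2456 = 1840 kN.
Bearing (1.5 l_c t F_u ≤ 3.0 d t F_u): upper limit = 3.0·30·16·450 / 1000 = 648 kN.
  Edge l_c = 40 − 33/2 = 23.5 → r_n = 253.8 kN; interior l_c = 125 − 33 = 92 → r_n = 648 kN.
  R_n,bearing = 1·253.8 + 2·648 = 1550 kN → 0.75 × 1550 = 1160 kN.
Bearing governs: 1160 kN.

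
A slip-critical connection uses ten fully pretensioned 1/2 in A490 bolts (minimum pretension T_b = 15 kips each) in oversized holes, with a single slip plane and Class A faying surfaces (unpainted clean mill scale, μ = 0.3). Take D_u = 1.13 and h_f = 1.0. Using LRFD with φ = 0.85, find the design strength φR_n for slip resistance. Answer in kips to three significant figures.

43.2 kips

R_n = μ · D_u · h_f · T_b · n_s · n_b = 0.3 × 1.13 × 1.0 × 15 × 1 × 10 = 50.85 kips.
Design strength φR_n = 0.85 × 50.85 = 43.2 kips.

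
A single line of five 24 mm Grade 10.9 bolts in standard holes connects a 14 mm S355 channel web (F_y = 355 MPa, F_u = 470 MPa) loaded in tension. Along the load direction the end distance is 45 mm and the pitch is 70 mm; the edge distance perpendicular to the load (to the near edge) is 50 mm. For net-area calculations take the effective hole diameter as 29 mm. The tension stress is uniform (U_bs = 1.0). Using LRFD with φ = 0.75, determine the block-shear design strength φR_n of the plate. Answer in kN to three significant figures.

751 kN

Shear plane L_v = 45 + 4·70 = 325 mm; A_gv = 325 × 14 = 4550 mm².
A_nv = (325 − 4.5·29) × 14 = 2723 mm².
A_nt = (50 − 0.5·29) × 14 = 497 mm².
0.6 F_u A_nv = 767.9 kN; 0.6 F_y A_gv = 969.1 kN → shear rupture governs the shear term.
R_n = 767.9 + 1.0 × 470 × 497 / 1000 = 1001 kN.
Design strength φR_n = 0.75 × 1001 = 751 kN.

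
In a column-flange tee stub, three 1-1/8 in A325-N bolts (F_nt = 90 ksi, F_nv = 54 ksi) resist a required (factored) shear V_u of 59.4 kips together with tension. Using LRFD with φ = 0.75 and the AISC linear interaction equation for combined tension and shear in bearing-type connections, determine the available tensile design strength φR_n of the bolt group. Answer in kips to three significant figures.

163 kips

A_b = π·1.125²/4 = 0.994 in²; f_rv = 59.4 / (3 × 0.994) = 19.92 ksi.
F'_nt = 1.3 F_nt − (F_nt / φF_nv) f_rv = 1.3·90 − (90/(0.75·54))·19.92 = 72.74 ksi, capped at F_nt → F'_nt = 72.74 ksi.
R_n = F'_nt · A_b · n = 72.74 × 0.994 × 3 = 216.9 kips.
Design strength φR_n = 0.75 × 216.9 = 163 kips.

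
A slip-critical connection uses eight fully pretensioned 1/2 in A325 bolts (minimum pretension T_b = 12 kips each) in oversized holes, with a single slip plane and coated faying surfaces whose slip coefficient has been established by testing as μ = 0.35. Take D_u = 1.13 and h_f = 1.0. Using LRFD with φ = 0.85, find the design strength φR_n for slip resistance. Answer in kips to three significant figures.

32.3 kips

R_n = μ · D_u · h_f · T_b · n_s · n_b = 0.35 × 1.13 × 1.0 × 12 × 1 × 8 = 37.97 kips.
Design strength φR_n = 0.85 × 37.97 = 32.3 kips.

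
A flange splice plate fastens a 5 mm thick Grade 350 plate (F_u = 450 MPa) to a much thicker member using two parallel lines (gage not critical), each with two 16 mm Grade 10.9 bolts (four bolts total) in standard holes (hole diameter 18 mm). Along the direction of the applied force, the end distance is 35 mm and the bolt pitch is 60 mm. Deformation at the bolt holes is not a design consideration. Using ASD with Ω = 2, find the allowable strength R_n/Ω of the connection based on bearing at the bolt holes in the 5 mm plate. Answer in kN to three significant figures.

Per bolt r_n = 1.5 l_c t F_u ≤ 3.0 d t F_u; upper limit = 3.0 × 16 × 5 × 450 / 1000 = 108 kN.
Edge bolt: l_c = 35 − 18/2 = 26 mm → 1.5 × 26 × 5 × 450 / 1000 = 87.75 → r_n = 87.75 kN.
Interior bolts: l_c = 60 − 18 = 42 mm → 1.5 × 42 × 5 × 450 / 1000 = 141.8 → r_n = 108 kN.
R_n = 2 × 87.75 + 2 × 108 = 391.5 kN.
Allowable strength R_n/Ω = 391.5 / 2 = 196 kN.

196 kN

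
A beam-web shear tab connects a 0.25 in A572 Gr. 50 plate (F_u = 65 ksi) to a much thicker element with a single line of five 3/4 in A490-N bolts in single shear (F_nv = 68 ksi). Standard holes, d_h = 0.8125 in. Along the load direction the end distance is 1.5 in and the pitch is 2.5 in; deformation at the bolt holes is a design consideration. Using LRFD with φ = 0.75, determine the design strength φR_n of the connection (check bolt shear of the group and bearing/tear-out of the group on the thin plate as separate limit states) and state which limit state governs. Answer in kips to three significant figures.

Bolt shear: A_b = π·0.75²/4 = 0.4418 in²; R_n = 68 × 0.4418 × 5 × 1 = 150.2 kips → 0.75 × 150.2 = 113 kips.
Bearing (1.2 l_c t F_u ≤ 2.4 d t F_u): upper limit = 2.4·0.75·0.25·65 = 29.25 kips.
  Edge l_c = 1.5 − 0.8125/2 = 1.094 → r_n = 21.33 kips; interior l_c = 2.5 − 0.8125 = 1.688 → r_n = 29.25 kips.
  R_n,bearing = 1·21.33 + 4·29.25 = 138.3 kips → 0.75 × 138.3 = 104 kips.
Bearing governs: 104 kips.

104 kips (bearing governs)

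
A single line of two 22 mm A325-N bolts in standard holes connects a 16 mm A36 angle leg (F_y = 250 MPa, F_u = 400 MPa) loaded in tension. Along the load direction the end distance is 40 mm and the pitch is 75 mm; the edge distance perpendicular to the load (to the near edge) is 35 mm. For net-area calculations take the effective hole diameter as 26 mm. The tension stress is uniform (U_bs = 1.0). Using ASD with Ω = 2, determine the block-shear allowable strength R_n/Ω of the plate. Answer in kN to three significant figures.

208 kN

Shear plane L_v = 40 + 1·75 = 115 mm; A_gv = 115 × 16 = 1840 mm².
A_nv = (115 − 1.5·26) × 16 = 1216 mm².
A_nt = (35 − 0.5·26) × 16 = 352 mm².
0.6 F_u A_nv = 291.8 kN; 0.6 F_y A_gv = 276 kN → shear yielding governs the shear term.
R_n = 276 + 1.0 × 400 × 352 / 1000 = 416.8 kN.
Allowable strength R_n/Ω = 416.8 / 2 = 208 kN.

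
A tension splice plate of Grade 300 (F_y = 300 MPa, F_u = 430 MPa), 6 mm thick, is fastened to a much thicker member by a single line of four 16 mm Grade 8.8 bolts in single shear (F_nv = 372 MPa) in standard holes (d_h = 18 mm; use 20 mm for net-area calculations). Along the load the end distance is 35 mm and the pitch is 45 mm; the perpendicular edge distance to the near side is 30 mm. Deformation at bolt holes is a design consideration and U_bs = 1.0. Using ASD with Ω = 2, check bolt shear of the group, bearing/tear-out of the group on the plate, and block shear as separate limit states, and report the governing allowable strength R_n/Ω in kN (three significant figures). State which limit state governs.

Bolt shear: A_b = π·16²/4 = 201.1 mm²; R_n = 372 × 201.1 × 4 × 1 / 1000 = 299.2 kN → 299.2 / 2 = 150 kN.
Bearing: edge l_c = 26, r_n = 80.5 kN; interior l_c = 27, r_n = 83.59 kN; R_n = 80.5 + 3·83.59 = 331.3 kN → 166 kN.
Block shear: A_gv = 1020, A_nv = 600, A_nt = 120 mm²; R_n = min(0.6F_uA_nv, 0.6F_yA_gv) + U_bs·F_u·A_nt = 206.4 kN → 103 kN.
Block shear governs: 103 kN.

103 kN (block shear governs)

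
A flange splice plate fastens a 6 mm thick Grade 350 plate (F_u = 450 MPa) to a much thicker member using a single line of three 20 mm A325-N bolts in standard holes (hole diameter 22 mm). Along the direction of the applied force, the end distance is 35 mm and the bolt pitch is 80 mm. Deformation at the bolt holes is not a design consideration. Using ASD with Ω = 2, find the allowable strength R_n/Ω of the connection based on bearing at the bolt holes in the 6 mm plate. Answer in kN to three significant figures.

211 kN

Per bolt r_n = 1.5 l_c t F_u ≤ 3.0 d t F_u; upper limit = 3.0 × 20 × 6 × 450 / 1000 = 162 kN.
Edge bolt: l_c = 35 − 22/2 = 24 mm → 1.5 × 24 × 6 × 450 / 1000 = 97.2 → r_n = 97.2 kN.
Interior bolts: l_c = 80 − 22 = 58 mm → 1.5 × 58 × 6 × 450 / 1000 = 234.9 → r_n = 162 kN.
R_n = 1 × 97.2 + 2 × 162 = 421.2 kN.
Allowable strength R_n/Ω = 421.2 / 2 = 211 kN.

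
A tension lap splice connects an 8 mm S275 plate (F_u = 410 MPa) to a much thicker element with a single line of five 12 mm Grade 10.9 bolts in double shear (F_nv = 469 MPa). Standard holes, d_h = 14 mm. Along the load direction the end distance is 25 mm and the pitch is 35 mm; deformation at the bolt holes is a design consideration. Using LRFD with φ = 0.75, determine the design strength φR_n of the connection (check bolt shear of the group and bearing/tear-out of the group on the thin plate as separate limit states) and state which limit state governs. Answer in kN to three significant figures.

301 kN (bearing governs)

Bolt shear: A_b = π·12²/4 = 113.1 mm²; R_n = 469 × 113.1 × 5 × 2 / 1000 = 530.4 kN → 0.75 × 530.4 = 398 kN.
Bearing (1.2 l_c t F_u ≤ 2.4 d t F_u): upper limit = 2.4·12·8·410 / 1000 = 94.46 kN.
  Edge l_c = 25 − 14/2 = 18 → r_n = 70.85 kN; interior l_c = 35 − 14 = 21 → r_n = 82.66 kN.
  R_n,bearing = 1·70.85 + 4·82.66 = 401.5 kN → 0.75 × 401.5 = 301 kN.
Bearing governs: 301 kN.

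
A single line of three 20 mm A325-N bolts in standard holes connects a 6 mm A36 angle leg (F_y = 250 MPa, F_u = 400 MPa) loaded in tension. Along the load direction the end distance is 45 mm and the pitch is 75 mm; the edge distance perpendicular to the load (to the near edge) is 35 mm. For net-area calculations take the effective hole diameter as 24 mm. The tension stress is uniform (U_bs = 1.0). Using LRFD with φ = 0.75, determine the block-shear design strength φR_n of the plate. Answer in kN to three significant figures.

173 kN

Shear plane L_v = 45 + 2·75 = 195 mm; A_gv = 195 × 6 = 1170 mm².
A_nv = (195 − 2.5·24) × 6 = 810 mm².
A_nt = (35 − 0.5·24) × 6 = 138 mm².
0.6 F_u A_nv = 194.4 kN; 0.6 F_y A_gv = 175.5 kN → shear yielding governs the shear term.
R_n = 175.5 + 1.0 × 400 × 138 / 1000 = 230.7 kN.
Design strength φR_n = 0.75 × 230.7 = 173 kN.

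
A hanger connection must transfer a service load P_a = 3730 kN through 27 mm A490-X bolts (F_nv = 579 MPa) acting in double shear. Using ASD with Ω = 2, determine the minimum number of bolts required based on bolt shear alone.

12 bolts

A_b = π·27²/4 = 572.6 mm².
Per-bolt allowable strength R_n/Ω = 579 × 572.6 × 2 / 1000 / 2 = 331.5 kN.
n ≥ 3730 / 331.5 = 11.25 → use 12 bolts.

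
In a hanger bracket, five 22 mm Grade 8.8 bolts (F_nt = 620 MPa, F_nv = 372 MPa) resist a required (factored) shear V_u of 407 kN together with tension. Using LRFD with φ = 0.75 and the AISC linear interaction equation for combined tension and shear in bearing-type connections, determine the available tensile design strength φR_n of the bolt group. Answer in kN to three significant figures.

471 kN

A_b = π·22²/4 = 380.1 mm²; f_rv = 407 × 1000 / (5 × 380.1) = 214.1 MPa.
F'_nt = 1.3 F_nt − (F_nt / φF_nv) f_rv = 1.3·620 − (620/(0.75·372))·214.1 = 330.1 MPa, capped at F_nt → F'_nt = 330.1 MPa.
R_n = F'_nt · A_b · n = 330.1 × 380.1 × 5 / 1000 = 627.5 kN.
Design strength φR_n = 0.75 × 627.5 = 471 kN.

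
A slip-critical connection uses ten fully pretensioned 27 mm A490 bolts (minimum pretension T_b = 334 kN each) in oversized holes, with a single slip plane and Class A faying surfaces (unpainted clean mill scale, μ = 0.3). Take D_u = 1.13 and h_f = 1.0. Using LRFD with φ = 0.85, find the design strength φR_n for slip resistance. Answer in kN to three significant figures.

R_n = μ · D_u · h_f · T_b · n_s · n_b = 0.3 × 1.13 × 1.0 × 334 × 1 × 10 = 1132 kN.
Design strength φR_n = 0.85 × 1132 = 962 kN.

962 kN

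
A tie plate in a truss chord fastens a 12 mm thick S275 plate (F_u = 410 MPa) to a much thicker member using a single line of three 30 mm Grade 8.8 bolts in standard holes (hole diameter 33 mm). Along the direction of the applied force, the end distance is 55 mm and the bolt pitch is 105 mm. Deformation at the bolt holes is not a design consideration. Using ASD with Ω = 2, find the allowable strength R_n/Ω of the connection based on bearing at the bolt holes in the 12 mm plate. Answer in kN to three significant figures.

585 kN

Per bolt r_n = 1.5 l_c t F_u ≤ 3.0 d t F_u; upper limit = 3.0 × 30 × 12 × 410 / 1000 = 442.8 kN.
Edge bolt: l_c = 55 − 33/2 = 38.5 mm → 1.5 × 38.5 × 12 × 410 / 1000 = 284.1 → r_n = 284.1 kN.
Interior bolts: l_c = 105 − 33 = 72 mm → 1.5 × 72 × 12 × 410 / 1000 = 531.4 → r_n = 442.8 kN.
R_n = 1 × 284.1 + 2 × 442.8 = 1170 kN.
Allowable strength R_n/Ω = 1170 / 2 = 585 kN.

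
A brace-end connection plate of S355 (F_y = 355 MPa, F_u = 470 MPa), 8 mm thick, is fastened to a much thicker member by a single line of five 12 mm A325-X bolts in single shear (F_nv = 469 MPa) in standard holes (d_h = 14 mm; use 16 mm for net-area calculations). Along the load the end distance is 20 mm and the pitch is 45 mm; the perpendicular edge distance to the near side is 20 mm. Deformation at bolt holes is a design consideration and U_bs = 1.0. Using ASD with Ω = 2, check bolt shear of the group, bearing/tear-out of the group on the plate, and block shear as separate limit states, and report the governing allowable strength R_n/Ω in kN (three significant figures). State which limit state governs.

133 kN (bolt shear governs)

Bolt shear: A_b = π·12²/4 = 113.1 mm²; R_n = 469 × 113.1 × 5 × 1 / 1000 = 265.2 kN → 265.2 / 2 = 133 kN.
Bearing: edge l_c = 13, r_n = 58.66 kN; interior l_c = 31, r_n = 108.3 kN; R_n = 58.66 + 4·108.3 = 491.8 kN → 246 kN.
Block shear: A_gv = 1600, A_nv = 1024, A_nt = 96 mm²; R_n = min(0.6F_uA_nv, 0.6F_yA_gv) + U_bs·F_u·A_nt = 333.9 kN → 167 kN.
Bolt shear governs: 133 kN.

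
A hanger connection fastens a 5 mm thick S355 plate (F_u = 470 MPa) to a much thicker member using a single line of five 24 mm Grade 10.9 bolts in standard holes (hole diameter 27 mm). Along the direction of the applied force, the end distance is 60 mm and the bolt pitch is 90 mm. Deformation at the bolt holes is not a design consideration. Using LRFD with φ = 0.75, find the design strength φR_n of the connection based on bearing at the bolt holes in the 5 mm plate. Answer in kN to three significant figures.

631 kN

Per bolt r_n = 1.5 l_c t F_u ≤ 3.0 d t F_u; upper limit = 3.0 × 24 × 5 × 470 / 1000 = 169.2 kN.
Edge bolt: l_c = 60 − 27/2 = 46.5 mm → 1.5 × 46.5 × 5 × 470 / 1000 = 163.9 → r_n = 163.9 kN.
Interior bolts: l_c = 90 − 27 = 63 mm → 1.5 × 63 × 5 × 470 / 1000 = 222.1 → r_n = 169.2 kN.
R_n = 1 × 163.9 + 4 × 169.2 = 840.7 kN.
Design strength φR_n = 0.75 × 840.7 = 631 kN.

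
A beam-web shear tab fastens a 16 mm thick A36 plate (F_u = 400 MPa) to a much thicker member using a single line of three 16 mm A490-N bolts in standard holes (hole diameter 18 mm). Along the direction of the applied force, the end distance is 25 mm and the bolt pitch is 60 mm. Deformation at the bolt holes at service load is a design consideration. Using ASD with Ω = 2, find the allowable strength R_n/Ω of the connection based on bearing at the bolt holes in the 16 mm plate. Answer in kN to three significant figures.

307 kN

Per bolt r_n = 1.2 l_c t F_u ≤ 2.4 d t F_u; upper limit = 2.4 × 16 × 16 × 400 / 1000 = 245.8 kN.
Edge bolt: l_c = 25 − 18/2 = 16 mm → 1.2 × 16 × 16 × 400 / 1000 = 122.9 → r_n = 122.9 kN.
Interior bolts: l_c = 60 − 18 = 42 mm → 1.2 × 42 × 16 × 400 / 1000 = 322.6 → r_n = 245.8 kN.
R_n = 1 × 122.9 + 2 × 245.8 = 614.4 kN.
Allowable strength R_n/Ω = 614.4 / 2 = 307 kN.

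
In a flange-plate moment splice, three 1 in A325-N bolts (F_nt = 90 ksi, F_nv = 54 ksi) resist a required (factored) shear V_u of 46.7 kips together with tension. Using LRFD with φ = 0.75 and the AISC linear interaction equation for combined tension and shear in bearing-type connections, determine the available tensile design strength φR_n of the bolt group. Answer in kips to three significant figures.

A_b = π·1²/4 = 0.7854 in²; f_rv = 46.7 / (3 × 0.7854) = 19.82 ksi.
F'_nt = 1.3 F_nt − (F_nt / φF_nv) f_rv = 1.3·90 − (90/(0.75·54))·19.82 = 72.96 ksi, capped at F_nt → F'_nt = 72.96 ksi.
R_n = F'_nt · A_b · n = 72.96 × 0.7854 × 3 = 171.9 kips.
Design strength φR_n = 0.75 × 171.9 = 129 kips.

129 kips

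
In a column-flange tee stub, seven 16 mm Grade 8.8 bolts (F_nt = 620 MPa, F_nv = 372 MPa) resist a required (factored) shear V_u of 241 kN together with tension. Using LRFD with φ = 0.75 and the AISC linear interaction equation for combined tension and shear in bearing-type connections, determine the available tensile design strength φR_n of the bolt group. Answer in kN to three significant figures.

A_b = π·16²/4 = 201.1 mm²; f_rv = 241 × 1000 / (7 × 201.1) = 171.2 MPa.
F'_nt = 1.3 F_nt − (F_nt / φF_nv) f_rv = 1.3·620 − (620/(0.75·372))·171.2 = 425.5 MPa, capped at F_nt → F'_nt = 425.5 MPa.
R_n = F'_nt · A_b · n = 425.5 × 201.1 × 7 / 1000 = 598.8 kN.
Design strength φR_n = 0.75 × 598.8 = 449 kN.

449 kN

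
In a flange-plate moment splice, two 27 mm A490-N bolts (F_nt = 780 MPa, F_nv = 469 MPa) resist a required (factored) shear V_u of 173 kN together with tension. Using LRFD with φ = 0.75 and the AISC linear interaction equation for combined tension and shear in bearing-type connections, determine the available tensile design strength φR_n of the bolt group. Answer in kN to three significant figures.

A_b = π·27²/4 = 572.6 mm²; f_rv = 173 × 1000 / (2 × 572.6) = 151.1 MPa.
F'_nt = 1.3 F_nt − (F_nt / φF_nv) f_rv = 1.3·780 − (780/(0.75·469))·151.1 = 679 MPa, capped at F_nt → F'_nt = 679 MPa.
R_n = F'_nt · A_b · n = 679 × 572.6 × 2 / 1000 = 777.5 kN.
Design strength φR_n = 0.75 × 777.5 = 583 kN.

583 kN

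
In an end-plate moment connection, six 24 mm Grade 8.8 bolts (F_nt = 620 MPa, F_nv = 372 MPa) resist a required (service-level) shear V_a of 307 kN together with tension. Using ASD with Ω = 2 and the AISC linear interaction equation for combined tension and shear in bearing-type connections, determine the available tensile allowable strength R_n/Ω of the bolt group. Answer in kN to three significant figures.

A_b = π·24²/4 = 452.4 mm²; f_rv = 307 × 1000 / (6 × 452.4) = 113.1 MPa.
F'_nt = 1.3 F_nt − (Ω F_nt / F_nv) f_rv = 1.3·620 − (2·620/372)·113.1 = 429 MPa, capped at F_nt → F'_nt = 429 MPa.
R_n = F'_nt · A_b · n = 429 × 452.4 × 6 / 1000 = 1164 kN.
Allowable strength R_n/Ω = 1164 / 2 = 582 kN.

582 kN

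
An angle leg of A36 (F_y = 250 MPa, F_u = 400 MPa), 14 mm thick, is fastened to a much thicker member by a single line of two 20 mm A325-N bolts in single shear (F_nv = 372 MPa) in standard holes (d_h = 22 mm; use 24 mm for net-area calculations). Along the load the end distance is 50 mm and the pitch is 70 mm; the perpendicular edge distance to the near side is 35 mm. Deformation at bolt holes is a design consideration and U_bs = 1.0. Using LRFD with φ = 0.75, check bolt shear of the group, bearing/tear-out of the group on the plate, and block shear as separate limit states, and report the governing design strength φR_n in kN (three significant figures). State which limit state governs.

Bolt shear: A_b = π·20²/4 = 314.2 mm²; R_n = 372 × 314.2 × 2 × 1 / 1000 = 233.7 kN → 0.75 × 233.7 = 175 kN.
Bearing: edge l_c = 39, r_n = 262.1 kN; interior l_c = 48, r_n = 268.8 kN; R_n = 262.1 + 1·268.8 = 530.9 kN → 398 kN.
Block shear: A_gv = 1680, A_nv = 1176, A_nt = 322 mm²; R_n = min(0.6F_uA_nv, 0.6F_yA_gv) + U_bs·F_u·A_nt = 380.8 kN → 286 kN.
Bolt shear governs: 175 kN.

175 kN (bolt shear governs)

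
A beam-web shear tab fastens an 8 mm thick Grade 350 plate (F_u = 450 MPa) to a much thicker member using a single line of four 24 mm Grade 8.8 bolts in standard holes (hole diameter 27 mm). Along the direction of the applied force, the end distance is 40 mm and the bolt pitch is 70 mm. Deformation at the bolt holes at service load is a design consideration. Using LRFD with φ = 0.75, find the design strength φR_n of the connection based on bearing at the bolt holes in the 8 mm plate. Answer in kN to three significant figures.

Per bolt r_n = 1.2 l_c t F_u ≤ 2.4 d t F_u; upper limit = 2.4 × 24 × 8 × 450 / 1000 = 207.4 kN.
Edge bolt: l_c = 40 − 27/2 = 26.5 mm → 1.2 × 26.5 × 8 × 450 / 1000 = 114.5 → r_n = 114.5 kN.
Interior bolts: l_c = 70 − 27 = 43 mm → 1.2 × 43 × 8 × 450 / 1000 = 185.8 → r_n = 185.8 kN.
R_n = 1 × 114.5 + 3 × 185.8 = 671.8 kN.
Design strength φR_n = 0.75 × 671.8 = 504 kN.

504 kN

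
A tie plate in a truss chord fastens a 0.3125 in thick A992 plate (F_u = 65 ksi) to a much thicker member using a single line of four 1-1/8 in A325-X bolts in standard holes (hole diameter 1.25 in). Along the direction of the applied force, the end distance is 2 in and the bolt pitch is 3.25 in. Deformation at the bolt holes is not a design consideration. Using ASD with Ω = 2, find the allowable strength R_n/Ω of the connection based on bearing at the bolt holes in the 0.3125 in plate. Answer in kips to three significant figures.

112 kips

Per bolt r_n = 1.5 l_c t F_u ≤ 3.0 d t F_u; upper limit = 3.0 × 1.125 × 0.3125 × 65 = 68.55 kips.
Edge bolt: l_c = 2 − 1.25/2 = 1.375 in → 1.5 × 1.375 × 0.3125 × 65 = 41.89 → r_n = 41.89 kips.
Interior bolts: l_c = 3.25 − 1.25 = 2 in → 1.5 × 2 × 0.3125 × 65 = 60.94 → r_n = 60.94 kips.
R_n = 1 × 41.89 + 3 × 60.94 = 224.7 kips.
Allowable strength R_n/Ω = 224.7 / 2 = 112 kips.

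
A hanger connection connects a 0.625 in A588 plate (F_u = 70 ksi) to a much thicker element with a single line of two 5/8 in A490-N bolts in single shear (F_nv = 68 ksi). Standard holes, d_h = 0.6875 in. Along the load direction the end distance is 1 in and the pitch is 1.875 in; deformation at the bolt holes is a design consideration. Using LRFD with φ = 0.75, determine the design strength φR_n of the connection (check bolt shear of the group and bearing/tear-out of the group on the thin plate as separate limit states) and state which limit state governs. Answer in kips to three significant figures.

31.3 kips (bolt shear governs)

Bolt shear: A_b = π·0.625²/4 = 0.3068 in²; R_n = 68 × 0.3068 × 2 × 1 = 41.72 kips → 0.75 × 41.72 = 31.3 kips.
Bearing (1.2 l_c t F_u ≤ 2.4 d t F_u): upper limit = 2.4·0.625·0.625·70 = 65.62 kips.
  Edge l_c = 1 − 0.6875/2 = 0.6562 → r_n = 34.45 kips; interior l_c = 1.875 − 0.6875 = 1.188 → r_n = 62.34 kips.
  R_n,bearing = 1·34.45 + 1·62.34 = 96.8 kips → 0.75 × 96.8 = 72.6 kips.
Bolt shear governs: 31.3 kips.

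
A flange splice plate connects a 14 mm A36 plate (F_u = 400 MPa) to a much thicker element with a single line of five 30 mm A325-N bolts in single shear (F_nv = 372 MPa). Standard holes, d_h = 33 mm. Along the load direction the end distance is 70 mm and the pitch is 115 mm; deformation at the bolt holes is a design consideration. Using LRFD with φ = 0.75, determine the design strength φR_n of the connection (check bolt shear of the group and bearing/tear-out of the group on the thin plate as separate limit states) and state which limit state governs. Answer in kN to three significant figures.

Bolt shear: A_b = π·30²/4 = 706.9 mm²; R_n = 372 × 706.9 × 5 × 1 / 1000 = 1315 kN → 0.75 × 1315 = 986 kN.
Bearing (1.2 l_c t F_u ≤ 2.4 d t F_u): upper limit = 2.4·30·14·400 / 1000 = 403.2 kN.
  Edge l_c = 70 − 33/2 = 53.5 → r_n = 359.5 kN; interior l_c = 115 − 33 = 82 → r_n = 403.2 kN.
  R_n,bearing = 1·359.5 + 4·403.2 = 1972 kN → 0.75 × 1972 = 1480 kN.
Bolt shear governs: 986 kN.

986 kN (bolt shear governs)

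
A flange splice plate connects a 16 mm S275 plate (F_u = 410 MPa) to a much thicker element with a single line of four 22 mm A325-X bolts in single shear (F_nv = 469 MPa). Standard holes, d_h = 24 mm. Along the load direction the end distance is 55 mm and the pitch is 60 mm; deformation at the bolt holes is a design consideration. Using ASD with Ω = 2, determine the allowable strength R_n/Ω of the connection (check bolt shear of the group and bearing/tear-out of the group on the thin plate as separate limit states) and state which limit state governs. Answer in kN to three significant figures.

Bolt shear: A_b = π·22²/4 = 380.1 mm²; R_n = 469 × 380.1 × 4 × 1 / 1000 = 713.1 kN → 713.1 / 2 = 357 kN.
Bearing (1.2 l_c t F_u ≤ 2.4 d t F_u): upper limit = 2.4·22·16·410 / 1000 = 346.4 kN.
  Edge l_c = 55 − 24/2 = 43 → r_n = 338.5 kN; interior l_c = 60 − 24 = 36 → r_n = 283.4 kN.
  R_n,bearing = 1·338.5 + 3·283.4 = 1189 kN → 1189 / 2 = 594 kN.
Bolt shear governs: 357 kN.

357 kN (bolt shear governs)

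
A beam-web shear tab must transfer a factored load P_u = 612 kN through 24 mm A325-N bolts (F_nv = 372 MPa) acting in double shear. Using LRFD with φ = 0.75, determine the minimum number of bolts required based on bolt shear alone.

3 bolts

A_b = π·24²/4 = 452.4 mm².
Per-bolt design strength φR_n = 0.75 × 372 × 452.4 × 2 / 1000 = 252.4 kN.
n ≥ 612 / 252.4 = 2.424 → use 3 bolts.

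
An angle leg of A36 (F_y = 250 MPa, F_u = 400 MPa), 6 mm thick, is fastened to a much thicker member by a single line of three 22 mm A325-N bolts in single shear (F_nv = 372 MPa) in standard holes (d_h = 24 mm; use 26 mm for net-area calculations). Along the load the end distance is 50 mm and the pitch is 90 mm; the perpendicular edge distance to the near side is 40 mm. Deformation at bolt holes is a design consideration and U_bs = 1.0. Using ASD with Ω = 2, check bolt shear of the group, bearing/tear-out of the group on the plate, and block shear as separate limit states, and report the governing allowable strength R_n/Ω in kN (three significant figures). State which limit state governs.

136 kN (block shear governs)

Bolt shear: A_b = π·22²/4 = 380.1 mm²; R_n = 372 × 380.1 × 3 × 1 / 1000 = 424.2 kN → 424.2 / 2 = 212 kN.
Bearing: edge l_c = 38, r_n = 109.4 kN; interior l_c = 66, r_n = 126.7 kN; R_n = 109.4 + 2·126.7 = 362.9 kN → 181 kN.
Block shear: A_gv = 1380, A_nv = 990, A_nt = 162 mm²; R_n = min(0.6F_uA_nv, 0.6F_yA_gv) + U_bs·F_u·A_nt = 271.8 kN → 136 kN.
Block shear governs: 136 kN.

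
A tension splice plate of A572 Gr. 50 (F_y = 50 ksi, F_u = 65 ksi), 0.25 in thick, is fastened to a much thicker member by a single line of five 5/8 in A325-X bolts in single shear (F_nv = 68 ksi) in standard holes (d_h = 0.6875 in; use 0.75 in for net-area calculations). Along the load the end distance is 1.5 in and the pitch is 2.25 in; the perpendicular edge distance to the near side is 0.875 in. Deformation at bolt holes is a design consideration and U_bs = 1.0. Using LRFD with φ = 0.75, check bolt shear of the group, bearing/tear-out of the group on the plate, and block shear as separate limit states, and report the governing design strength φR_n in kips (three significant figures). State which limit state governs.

58.2 kips (block shear governs)

Bolt shear: A_b = π·0.625²/4 = 0.3068 in²; R_n = 68 × 0.3068 × 5 × 1 = 104.3 kips → 0.75 × 104.3 = 78.2 kips.
Bearing: edge l_c = 1.156, r_n = 22.55 kips; interior l_c = 1.562, r_n = 24.38 kips; R_n = 22.55 + 4·24.38 = 120 kips → 90 kips.
Block shear: A_gv = 2.625, A_nv = 1.781, A_nt = 0.125 in²; R_n = min(0.6F_uA_nv, 0.6F_yA_gv) + U_bs·F_u·A_nt = 77.59 kips → 58.2 kips.
Block shear governs: 58.2 kips.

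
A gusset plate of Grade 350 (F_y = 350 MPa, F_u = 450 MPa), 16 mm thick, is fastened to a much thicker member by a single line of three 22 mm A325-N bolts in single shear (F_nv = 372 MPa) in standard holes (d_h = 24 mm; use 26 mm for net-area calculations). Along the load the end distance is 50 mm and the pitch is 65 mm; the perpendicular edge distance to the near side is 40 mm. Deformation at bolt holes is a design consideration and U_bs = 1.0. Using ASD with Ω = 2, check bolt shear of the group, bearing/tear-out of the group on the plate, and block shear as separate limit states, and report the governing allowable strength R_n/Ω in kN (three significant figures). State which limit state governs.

212 kN (bolt shear governs)

Bolt shear: A_b = π·22²/4 = 380.1 mm²; R_n = 372 × 380.1 × 3 × 1 / 1000 = 424.2 kN → 424.2 / 2 = 212 kN.
Bearing: edge l_c = 38, r_n = 328.3 kN; interior l_c = 41, r_n = 354.2 kN; R_n = 328.3 + 2·354.2 = 1037 kN → 518 kN.
Block shear: A_gv = 2880, A_nv = 1840, A_nt = 432 mm²; R_n = min(0.6F_uA_nv, 0.6F_yA_gv) + U_bs·F_u·A_nt = 691.2 kN → 346 kN.
Bolt shear governs: 212 kN.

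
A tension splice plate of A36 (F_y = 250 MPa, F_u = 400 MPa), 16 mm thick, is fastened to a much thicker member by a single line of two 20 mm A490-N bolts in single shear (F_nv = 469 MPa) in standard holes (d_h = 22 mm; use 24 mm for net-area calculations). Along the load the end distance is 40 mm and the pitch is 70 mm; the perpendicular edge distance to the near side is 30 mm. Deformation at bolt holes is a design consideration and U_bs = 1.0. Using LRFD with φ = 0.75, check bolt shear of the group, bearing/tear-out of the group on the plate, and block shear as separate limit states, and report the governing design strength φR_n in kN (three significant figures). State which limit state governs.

221 kN (bolt shear governs)

Bolt shear: A_b = π·20²/4 = 314.2 mm²; R_n = 469 × 314.2 × 2 × 1 / 1000 = 294.7 kN → 0.75 × 294.7 = 221 kN.
Bearing: edge l_c = 29, r_n = 222.7 kN; interior l_c = 48, r_n = 307.2 kN; R_n = 222.7 + 1·307.2 = 529.9 kN → 397 kN.
Block shear: A_gv = 1760, A_nv = 1184, A_nt = 288 mm²; R_n = min(0.6F_uA_nv, 0.6F_yA_gv) + U_bs·F_u·A_nt = 379.2 kN → 284 kN.
Bolt shear governs: 221 kN.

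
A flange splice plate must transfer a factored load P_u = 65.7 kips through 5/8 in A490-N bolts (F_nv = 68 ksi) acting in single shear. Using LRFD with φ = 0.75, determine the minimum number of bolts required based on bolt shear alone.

A_b = π·0.625²/4 = 0.3068 in².
Per-bolt design strength φR_n = 0.75 × 68 × 0.3068 × 1 = 15.65 kips.
n ≥ 65.7 / 15.65 = 4.199 → use 5 bolts.

5 bolts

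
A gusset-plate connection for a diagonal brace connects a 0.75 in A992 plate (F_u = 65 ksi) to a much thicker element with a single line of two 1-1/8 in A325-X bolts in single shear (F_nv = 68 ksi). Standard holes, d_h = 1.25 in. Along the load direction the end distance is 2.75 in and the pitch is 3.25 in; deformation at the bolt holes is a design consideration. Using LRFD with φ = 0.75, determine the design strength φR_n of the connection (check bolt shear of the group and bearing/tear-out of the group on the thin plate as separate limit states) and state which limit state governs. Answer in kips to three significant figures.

101 kips (bolt shear governs)

Bolt shear: A_b = π·1.125²/4 = 0.994 in²; R_n = 68 × 0.994 × 2 × 1 = 135.2 kips → 0.75 × 135.2 = 101 kips.
Bearing (1.2 l_c t F_u ≤ 2.4 d t F_u): upper limit = 2.4·1.125·0.75·65 = 131.6 kips.
  Edge l_c = 2.75 − 1.25/2 = 2.125 → r_n = 124.3 kips; interior l_c = 3.25 − 1.25 = 2 → r_n = 117 kips.
  R_n,bearing = 1·124.3 + 1·117 = 241.3 kips → 0.75 × 241.3 = 181 kips.
Bolt shear governs: 101 kips.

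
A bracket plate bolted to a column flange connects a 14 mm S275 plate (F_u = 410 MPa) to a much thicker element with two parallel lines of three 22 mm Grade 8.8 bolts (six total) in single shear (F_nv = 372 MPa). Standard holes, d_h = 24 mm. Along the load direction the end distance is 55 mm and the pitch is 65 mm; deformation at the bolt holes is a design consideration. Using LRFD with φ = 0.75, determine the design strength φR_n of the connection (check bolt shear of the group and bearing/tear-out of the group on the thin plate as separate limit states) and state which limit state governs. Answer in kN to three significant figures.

Bolt shear: A_b = π·22²/4 = 380.1 mm²; R_n = 372 × 380.1 × 6 × 1 / 1000 = 848.5 kN → 0.75 × 848.5 = 636 kN.
Bearing (1.2 l_c t F_u ≤ 2.4 d t F_u): upper limit = 2.4·22·14·410 / 1000 = 303.1 kN.
  Edge l_c = 55 − 24/2 = 43 → r_n = 296.2 kN; interior l_c = 65 − 24 = 41 → r_n = 282.4 kN.
  R_n,bearing = 2·296.2 + 4·282.4 = 1722 kN → 0.75 × 1722 = 1290 kN.
Bolt shear governs: 636 kN.

636 kN (bolt shear governs)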